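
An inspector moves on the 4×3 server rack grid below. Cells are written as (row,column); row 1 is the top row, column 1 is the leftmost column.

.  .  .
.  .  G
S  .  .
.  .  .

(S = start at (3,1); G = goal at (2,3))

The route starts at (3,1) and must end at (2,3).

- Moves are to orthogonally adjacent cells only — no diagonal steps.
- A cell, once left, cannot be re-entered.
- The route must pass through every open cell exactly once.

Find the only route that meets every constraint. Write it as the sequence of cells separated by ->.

Need to visit all 12 open cells exactly once, starting at (3,1) and ending at (2,3).
Route from (3,1): down 1 to (4,1), right 2 to (4,3), up 1 to (3,3), left 1 to (3,2), up 1 to (2,2), left 1 to (2,1), up 1 to (1,1), right 2 to (1,3), down 1 to (2,3) — 11 moves in all.
Check: all 12 open cells covered.

(3,1) -> (4,1) -> (4,2) -> (4,3) -> (3,3) -> (3,2) -> (2,2) -> (2,1) -> (1,1) -> (1,2) -> (1,3) -> (2,3)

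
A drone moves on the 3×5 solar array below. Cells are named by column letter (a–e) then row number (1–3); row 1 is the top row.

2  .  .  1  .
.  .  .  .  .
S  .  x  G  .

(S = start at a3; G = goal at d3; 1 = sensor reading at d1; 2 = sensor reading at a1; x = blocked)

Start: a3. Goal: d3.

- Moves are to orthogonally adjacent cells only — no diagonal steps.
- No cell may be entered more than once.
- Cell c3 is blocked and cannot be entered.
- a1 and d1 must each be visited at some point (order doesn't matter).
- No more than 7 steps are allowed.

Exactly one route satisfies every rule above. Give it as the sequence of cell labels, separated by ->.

a3 -> a2 -> a1 -> b1 -> c1 -> d1 -> d2 -> d3

The budget equals the shortest possible length, so every move has to be on a shortest route through the required cells.
Route from a3: up 2 to a1, right 3 to d1, down 2 to d3 — 7 moves in all.
Check: all required cells visited; 7 ≤ 7 moves.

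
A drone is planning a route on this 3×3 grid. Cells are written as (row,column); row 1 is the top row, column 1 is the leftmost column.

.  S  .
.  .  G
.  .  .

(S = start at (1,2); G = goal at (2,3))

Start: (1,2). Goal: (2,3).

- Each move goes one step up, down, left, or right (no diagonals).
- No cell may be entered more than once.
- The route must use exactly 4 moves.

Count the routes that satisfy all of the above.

Need simple routes of exactly 4 moves from (1,2) to (2,3) (Manhattan distance 2, so 1 moves are spent on a detour and 1 undoing it).
Enumerating: (1,2) (2,2) (3,2) (3,3) (2,3) | (1,2) (1,1) (2,1) (2,2) (2,3).
That gives 2 routes.

2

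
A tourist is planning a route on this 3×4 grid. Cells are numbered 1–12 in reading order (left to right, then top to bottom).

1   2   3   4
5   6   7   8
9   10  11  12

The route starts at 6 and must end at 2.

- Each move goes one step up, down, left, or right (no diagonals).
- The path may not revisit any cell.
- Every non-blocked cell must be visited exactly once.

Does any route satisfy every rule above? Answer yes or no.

yes

One route that works: 6 → 7 → 3 → 4 → 8 → 12 → 11 → 10 → 9 → 5 → 1 → 2.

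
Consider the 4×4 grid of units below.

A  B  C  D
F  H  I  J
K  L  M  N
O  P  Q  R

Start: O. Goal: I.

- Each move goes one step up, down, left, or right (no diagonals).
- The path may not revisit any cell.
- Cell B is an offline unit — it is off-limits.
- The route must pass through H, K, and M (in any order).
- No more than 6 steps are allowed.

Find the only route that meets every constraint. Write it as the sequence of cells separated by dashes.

O - K - F - H - L - M - I

Any route must reach H, K, and M and still end at I within 6 moves, so the order of the required stops is forced.
Route from O: up 2 to F, right 1 to H, down 1 to L, right 1 to M, up 1 to I — 6 moves in all.
Check: all required cells visited; 6 ≤ 6 moves.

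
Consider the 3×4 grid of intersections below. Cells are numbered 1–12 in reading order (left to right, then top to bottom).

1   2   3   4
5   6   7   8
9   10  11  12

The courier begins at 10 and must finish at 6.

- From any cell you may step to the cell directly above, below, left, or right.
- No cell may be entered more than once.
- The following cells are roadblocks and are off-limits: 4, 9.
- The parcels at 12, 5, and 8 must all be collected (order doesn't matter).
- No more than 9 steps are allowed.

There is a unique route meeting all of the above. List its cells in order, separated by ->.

The 9-move cap with required stops at 12, 5, 8 leaves no slack for detours.
Route from 10: right 2 to 12, up 1 to 8, left 1 to 7, up 1 to 3, left 2 to 1, down 1 to 5, right 1 to 6 — 9 moves in all.
Check: all required cells visited; 9 ≤ 9 moves.

10 -> 11 -> 12 -> 8 -> 7 -> 3 -> 2 -> 1 -> 5 -> 6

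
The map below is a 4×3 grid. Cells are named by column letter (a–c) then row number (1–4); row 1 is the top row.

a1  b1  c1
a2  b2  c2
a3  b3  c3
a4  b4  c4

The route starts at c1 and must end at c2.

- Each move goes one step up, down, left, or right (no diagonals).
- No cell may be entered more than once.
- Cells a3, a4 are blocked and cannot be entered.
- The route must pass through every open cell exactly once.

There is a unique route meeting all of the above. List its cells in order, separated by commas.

c1, b1, a1, a2, b2, b3, b4, c4, c3, c2

Need to visit all 10 open cells exactly once, starting at c1 and ending at c2.
Route from c1: left 2 to a1, down 1 to a2, right 1 to b2, down 2 to b4, right 1 to c4, up 2 to c2 — 9 moves in all.
Check: all 10 open cells covered.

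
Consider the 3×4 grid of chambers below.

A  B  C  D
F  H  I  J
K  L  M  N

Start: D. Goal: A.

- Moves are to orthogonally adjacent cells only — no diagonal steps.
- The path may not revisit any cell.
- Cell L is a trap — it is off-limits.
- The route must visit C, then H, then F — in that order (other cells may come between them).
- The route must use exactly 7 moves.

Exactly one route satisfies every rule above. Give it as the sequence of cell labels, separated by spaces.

The waypoints must appear in the order C, H, F, with no cell reused.
Route from D: down 1 to J, left 1 to I, up 1 to C, left 1 to B, down 1 to H, left 1 to F, up 1 to A — 7 moves in all.
Check: order respected (C at step 3, H at step 5, F at step 6); 7 moves as required.

D J I C B H F A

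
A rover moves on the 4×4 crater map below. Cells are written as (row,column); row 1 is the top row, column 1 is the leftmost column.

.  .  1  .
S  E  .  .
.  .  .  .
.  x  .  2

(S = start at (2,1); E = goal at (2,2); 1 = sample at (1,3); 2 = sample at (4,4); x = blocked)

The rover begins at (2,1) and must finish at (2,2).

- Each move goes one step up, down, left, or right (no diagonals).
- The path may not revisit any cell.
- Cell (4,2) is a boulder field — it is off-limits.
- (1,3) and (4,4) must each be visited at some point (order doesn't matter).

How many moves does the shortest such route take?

Any route passes through (1,3) and (4,4) in some order between (2,1) and (2,2). Summing Manhattan distances along each leg and taking the cheapest ordering ((2,1) → (1,3) → (4,4) → (2,2)) gives a lower bound of 3 + 4 + 4 = 11 moves.
A route of 11 moves achieves this: (2,1) → (1,1) → (1,2) → (1,3) → (2,3) → (2,4) → (3,4) → (4,4) → (4,3) → (3,3) → (3,2) → (2,2).
Since 11 matches the lower bound, it is optimal.

11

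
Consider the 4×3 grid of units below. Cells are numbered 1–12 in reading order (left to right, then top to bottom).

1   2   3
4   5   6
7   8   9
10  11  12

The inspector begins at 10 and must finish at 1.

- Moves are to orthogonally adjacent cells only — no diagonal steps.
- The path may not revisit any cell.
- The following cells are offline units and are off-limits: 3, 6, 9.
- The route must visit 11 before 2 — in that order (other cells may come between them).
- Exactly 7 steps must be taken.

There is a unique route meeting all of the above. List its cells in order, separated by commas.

The waypoints must appear in the order 11, 2, with no cell reused.
Route from 10: right to 11, up to 8, left to 7, up to 4, right to 5, up to 2, left to 1 — 7 moves in all.
Check: order respected (11 at step 1, 2 at step 6); 7 moves as required.

10, 11, 8, 7, 4, 5, 2, 1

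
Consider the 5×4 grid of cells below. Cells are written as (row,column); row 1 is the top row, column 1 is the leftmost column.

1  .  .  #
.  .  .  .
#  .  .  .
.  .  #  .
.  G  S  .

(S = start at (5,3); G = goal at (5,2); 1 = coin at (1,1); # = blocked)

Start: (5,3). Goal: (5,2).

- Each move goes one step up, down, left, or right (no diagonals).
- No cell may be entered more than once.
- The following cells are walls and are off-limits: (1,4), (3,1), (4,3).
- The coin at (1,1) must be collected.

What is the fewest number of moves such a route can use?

Any route passes through (1,1) somewhere between (5,3) and (5,2). Summing Manhattan distances along the two legs ((5,3) → (1,1) → (5,2)) gives a lower bound of 6 + 5 = 11 moves.
The shortest route satisfying every rule uses 13 moves: (5,3) → (5,4) → (4,4) → (3,4) → (2,4) → (2,3) → (1,3) → (1,2) → (1,1) → (2,1) → (2,2) → (3,2) → (4,2) → (5,2).
The bound of 11 isn't tight here; checking systematically, no route of length 11 through 12 satisfies every constraint, so 13 is the minimum.

13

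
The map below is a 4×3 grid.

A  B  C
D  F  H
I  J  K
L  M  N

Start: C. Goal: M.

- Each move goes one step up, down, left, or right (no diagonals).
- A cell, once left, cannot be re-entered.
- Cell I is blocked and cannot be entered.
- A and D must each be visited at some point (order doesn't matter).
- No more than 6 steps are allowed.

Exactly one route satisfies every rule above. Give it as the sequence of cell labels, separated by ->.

C -> B -> A -> D -> F -> J -> M

Any route must reach A and D and still end at M within 6 moves, so the order of the required stops is forced.
Route from C: left 2 to A, down 1 to D, right 1 to F, down 2 to M — 6 moves in all.
Check: all required cells visited; 6 ≤ 6 moves.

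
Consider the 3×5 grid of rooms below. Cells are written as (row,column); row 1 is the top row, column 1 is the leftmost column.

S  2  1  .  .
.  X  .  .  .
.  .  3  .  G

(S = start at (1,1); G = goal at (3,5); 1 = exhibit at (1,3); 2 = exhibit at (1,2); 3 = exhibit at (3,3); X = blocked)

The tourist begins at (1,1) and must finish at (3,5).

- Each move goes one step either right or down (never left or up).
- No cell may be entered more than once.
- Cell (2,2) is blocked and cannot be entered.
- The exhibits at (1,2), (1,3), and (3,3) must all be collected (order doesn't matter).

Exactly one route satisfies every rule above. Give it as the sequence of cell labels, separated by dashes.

Moves only go right or down, so the column and row indices never decrease.
Route from (1,1): 2× right (reaching (1,3)), 2× down (reaching (3,3)), 2× right (reaching (3,5)) — 6 moves in all.
Check: all required cells visited.

(1,1) - (1,2) - (1,3) - (2,3) - (3,3) - (3,4) - (3,5)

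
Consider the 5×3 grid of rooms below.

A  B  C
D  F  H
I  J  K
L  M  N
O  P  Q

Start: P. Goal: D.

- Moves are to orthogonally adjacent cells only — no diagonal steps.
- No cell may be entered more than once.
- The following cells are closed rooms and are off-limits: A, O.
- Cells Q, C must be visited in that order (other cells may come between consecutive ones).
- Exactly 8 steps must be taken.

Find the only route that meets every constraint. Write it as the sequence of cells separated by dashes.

The waypoints must appear in the order Q, C, with no cell reused.
Route from P: right 1 to Q, up 4 to C, left 1 to B, down 1 to F, left 1 to D — 8 moves in all.
Check: order respected (Q at step 1, C at step 5); 8 moves as required.

P - Q - N - K - H - C - B - F - D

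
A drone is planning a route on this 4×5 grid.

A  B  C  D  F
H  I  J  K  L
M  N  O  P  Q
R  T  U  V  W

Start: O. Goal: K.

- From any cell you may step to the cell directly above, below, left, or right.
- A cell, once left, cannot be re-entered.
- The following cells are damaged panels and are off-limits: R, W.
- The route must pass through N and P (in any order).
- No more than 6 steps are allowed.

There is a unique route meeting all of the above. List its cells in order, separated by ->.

Any route must reach N and P and still end at K within 6 moves, so the order of the required stops is forced.
Route from O: left 1 to N, down 1 to T, right 2 to V, up 2 to K — 6 moves in all.
Check: all required cells visited; 6 ≤ 6 moves.

O -> N -> T -> U -> V -> P -> K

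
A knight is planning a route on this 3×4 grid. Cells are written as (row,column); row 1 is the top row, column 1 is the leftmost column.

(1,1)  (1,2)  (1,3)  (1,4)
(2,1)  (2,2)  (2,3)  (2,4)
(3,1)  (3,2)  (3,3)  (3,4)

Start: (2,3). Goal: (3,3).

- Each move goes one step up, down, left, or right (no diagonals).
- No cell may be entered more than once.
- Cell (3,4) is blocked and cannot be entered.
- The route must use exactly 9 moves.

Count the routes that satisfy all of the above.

3

Need simple routes of exactly 9 moves from (2,3) to (3,3) (Manhattan distance 1, so 4 moves are spent on a detour and 4 undoing it).
Enumerating: (2,3) (2,4) (1,4) (1,3) (1,2) (2,2) (2,1) (3,1) (3,2) (3,3) | (2,3) (2,4) (1,4) (1,3) (1,2) (1,1) (2,1) (3,1) (3,2) (3,3) | (2,3) (2,4) (1,4) (1,3) (1,2) (1,1) (2,1) (2,2) (3,2) (3,3).
That gives 3 routes.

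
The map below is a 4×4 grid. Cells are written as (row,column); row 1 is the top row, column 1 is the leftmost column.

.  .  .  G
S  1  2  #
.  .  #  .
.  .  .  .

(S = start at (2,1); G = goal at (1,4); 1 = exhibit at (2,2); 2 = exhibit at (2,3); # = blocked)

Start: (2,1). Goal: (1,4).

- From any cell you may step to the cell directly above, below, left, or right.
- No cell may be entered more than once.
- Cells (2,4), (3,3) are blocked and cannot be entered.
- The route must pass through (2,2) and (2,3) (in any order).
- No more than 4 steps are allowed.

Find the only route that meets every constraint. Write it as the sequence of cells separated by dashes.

The budget equals the shortest possible length, so every move has to be on a shortest route through the required cells.
Route from (2,1): right 2 to (2,3), up 1 to (1,3), right 1 to (1,4) — 4 moves in all.
Check: all required cells visited; 4 ≤ 4 moves.

(2,1) - (2,2) - (2,3) - (1,3) - (1,4)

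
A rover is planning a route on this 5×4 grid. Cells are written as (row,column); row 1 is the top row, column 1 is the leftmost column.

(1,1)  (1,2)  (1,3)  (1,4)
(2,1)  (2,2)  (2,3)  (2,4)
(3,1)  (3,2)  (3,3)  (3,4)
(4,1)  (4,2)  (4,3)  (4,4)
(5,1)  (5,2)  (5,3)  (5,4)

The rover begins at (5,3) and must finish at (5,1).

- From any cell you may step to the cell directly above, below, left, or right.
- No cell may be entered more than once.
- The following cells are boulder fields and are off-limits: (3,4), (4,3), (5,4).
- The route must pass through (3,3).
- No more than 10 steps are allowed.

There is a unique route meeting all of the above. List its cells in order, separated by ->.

The budget equals the shortest possible length, so every move has to be on a shortest route through the required cells.
Route from (5,3): left 1 to (5,2), up 2 to (3,2), right 1 to (3,3), up 1 to (2,3), left 2 to (2,1), down 3 to (5,1) — 10 moves in all.
Check: all required cells visited; 10 ≤ 10 moves.

(5,3) -> (5,2) -> (4,2) -> (3,2) -> (3,3) -> (2,3) -> (2,2) -> (2,1) -> (3,1) -> (4,1) -> (5,1)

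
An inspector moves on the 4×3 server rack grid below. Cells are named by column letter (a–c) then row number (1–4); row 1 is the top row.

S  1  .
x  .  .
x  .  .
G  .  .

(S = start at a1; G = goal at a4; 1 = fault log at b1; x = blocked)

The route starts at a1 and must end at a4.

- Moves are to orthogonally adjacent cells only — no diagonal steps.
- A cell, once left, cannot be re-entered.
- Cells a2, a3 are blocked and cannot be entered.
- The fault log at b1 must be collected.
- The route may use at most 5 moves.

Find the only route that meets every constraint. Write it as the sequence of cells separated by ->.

a1 -> b1 -> b2 -> b3 -> b4 -> a4

The budget equals the shortest possible length, so every move has to be on a shortest route through the required cells.
Route from a1: right to b1, 3× down (reaching b4), left to a4 — 5 moves in all.
Check: all required cells visited; 5 ≤ 5 moves.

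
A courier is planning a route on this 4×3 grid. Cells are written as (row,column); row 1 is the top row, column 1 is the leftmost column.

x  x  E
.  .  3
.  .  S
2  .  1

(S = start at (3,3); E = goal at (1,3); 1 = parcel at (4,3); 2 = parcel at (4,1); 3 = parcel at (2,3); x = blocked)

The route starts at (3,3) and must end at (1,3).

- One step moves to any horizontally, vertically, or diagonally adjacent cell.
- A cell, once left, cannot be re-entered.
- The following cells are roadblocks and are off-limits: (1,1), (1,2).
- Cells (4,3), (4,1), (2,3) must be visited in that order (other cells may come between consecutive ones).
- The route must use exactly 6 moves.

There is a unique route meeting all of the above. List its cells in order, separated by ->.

The waypoints must appear in the order (4,3), (4,1), (2,3), with no cell reused.
Route from (3,3): down 1 to (4,3), left 2 to (4,1), up-right 2 to (2,3), up 1 to (1,3) — 6 moves in all.
Check: order respected (1 at step 1, 2 at step 3, 3 at step 5); 6 moves as required.

(3,3) -> (4,3) -> (4,2) -> (4,1) -> (3,2) -> (2,3) -> (1,3)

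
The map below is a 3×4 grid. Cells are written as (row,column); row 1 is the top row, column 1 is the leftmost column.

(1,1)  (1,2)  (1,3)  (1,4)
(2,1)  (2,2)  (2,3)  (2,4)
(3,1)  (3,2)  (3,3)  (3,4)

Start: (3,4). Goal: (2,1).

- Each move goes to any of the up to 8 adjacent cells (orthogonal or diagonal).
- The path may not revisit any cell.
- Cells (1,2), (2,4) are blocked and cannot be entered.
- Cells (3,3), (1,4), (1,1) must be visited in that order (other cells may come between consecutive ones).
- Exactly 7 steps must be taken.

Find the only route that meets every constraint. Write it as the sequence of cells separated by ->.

The waypoints must appear in the order (3,3), (1,4), (1,1), with no cell reused.
Route from (3,4): left to (3,3), up to (2,3), up-right to (1,4), left to (1,3), down-left to (2,2), up-left to (1,1), down to (2,1) — 7 moves in all.
Check: order respected ((3,3) at step 1, (1,4) at step 3, (1,1) at step 6); 7 moves as required.

(3,4) -> (3,3) -> (2,3) -> (1,4) -> (1,3) -> (2,2) -> (1,1) -> (2,1)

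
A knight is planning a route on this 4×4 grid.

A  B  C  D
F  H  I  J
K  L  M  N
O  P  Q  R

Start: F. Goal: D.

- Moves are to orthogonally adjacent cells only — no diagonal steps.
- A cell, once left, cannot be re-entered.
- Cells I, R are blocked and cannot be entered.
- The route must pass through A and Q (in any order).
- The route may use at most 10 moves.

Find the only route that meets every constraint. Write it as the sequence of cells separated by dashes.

F - A - B - H - L - P - Q - M - N - J - D

Any route must reach A and Q and still end at D within 10 moves, so the order of the required stops is forced.
Route from F: up 1 to A, right 1 to B, down 3 to P, right 1 to Q, up 1 to M, right 1 to N, up 2 to D — 10 moves in all.
Check: all required cells visited; 10 ≤ 10 moves.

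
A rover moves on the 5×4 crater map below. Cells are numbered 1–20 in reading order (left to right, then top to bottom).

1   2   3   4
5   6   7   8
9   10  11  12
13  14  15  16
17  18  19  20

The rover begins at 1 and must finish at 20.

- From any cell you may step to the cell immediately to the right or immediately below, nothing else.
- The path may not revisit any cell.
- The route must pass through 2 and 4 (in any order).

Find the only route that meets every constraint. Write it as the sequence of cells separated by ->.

1 -> 2 -> 3 -> 4 -> 8 -> 12 -> 16 -> 20

Moves only go right or down, so the column and row indices never decrease.
Route from 1: right 3 to 4, down 4 to 20 — 7 moves in all.
Check: all required cells visited.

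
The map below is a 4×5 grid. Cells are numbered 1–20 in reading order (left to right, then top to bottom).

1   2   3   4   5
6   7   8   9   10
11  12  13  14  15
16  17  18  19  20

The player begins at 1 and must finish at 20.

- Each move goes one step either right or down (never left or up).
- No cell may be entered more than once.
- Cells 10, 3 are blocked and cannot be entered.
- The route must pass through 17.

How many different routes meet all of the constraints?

A right/down-only route from 1 to 20 makes exactly 3 down-moves and 4 right-moves in some order.
With no other constraints that would be C(7,3) = 35 routes.
Split at 17 and multiply the segment counts (each segment already excludes blocked cells): 1→17: 4; 17→20: 1; product = 4.
That gives 4 routes.

4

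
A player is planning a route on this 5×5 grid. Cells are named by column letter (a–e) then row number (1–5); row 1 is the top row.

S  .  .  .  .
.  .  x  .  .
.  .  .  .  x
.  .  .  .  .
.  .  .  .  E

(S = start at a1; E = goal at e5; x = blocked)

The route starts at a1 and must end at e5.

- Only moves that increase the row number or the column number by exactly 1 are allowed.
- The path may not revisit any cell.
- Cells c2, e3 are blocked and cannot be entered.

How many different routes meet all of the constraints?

34

A right/down-only route from a1 to e5 makes exactly 4 down-moves and 4 right-moves in some order.
With no other constraints that would be C(8,4) = 70 routes.
Subtract routes through each blocked cell (inclusion–exclusion for overlaps): − through c2: 30 − through e3: 15 + through c2&e3: 9 → 34.
That gives 34 routes.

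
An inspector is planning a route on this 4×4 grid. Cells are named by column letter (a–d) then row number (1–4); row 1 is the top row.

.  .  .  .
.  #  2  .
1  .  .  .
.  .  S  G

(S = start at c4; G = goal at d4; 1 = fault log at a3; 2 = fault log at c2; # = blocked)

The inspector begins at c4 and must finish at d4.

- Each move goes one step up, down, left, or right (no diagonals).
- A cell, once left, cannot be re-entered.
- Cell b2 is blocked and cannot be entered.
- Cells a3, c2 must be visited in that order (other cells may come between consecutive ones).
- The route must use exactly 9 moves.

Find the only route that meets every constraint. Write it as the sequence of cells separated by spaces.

c4 b4 a4 a3 b3 c3 c2 d2 d3 d4

The waypoints must appear in the order a3, c2, with no cell reused.
Route from c4: 2× left (reaching a4), up to a3, 2× right (reaching c3), up to c2, right to d2, 2× down (reaching d4) — 9 moves in all.
Check: order respected (1 at step 3, 2 at step 6); 9 moves as required.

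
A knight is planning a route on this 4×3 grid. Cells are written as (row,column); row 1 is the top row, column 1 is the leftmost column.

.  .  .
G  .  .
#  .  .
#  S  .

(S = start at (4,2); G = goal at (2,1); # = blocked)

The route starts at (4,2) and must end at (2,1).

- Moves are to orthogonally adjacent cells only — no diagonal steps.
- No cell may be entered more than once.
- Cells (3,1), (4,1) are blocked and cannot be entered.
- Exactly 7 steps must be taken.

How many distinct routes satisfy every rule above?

Need simple routes of exactly 7 moves from (4,2) to (2,1) (Manhattan distance 3, so 2 moves are spent on a detour and 2 undoing it).
Enumerating: (4,2) (3,2) (2,2) (2,3) (1,3) (1,2) (1,1) (2,1) | (4,2) (3,2) (3,3) (2,3) (1,3) (1,2) (2,2) (2,1) | (4,2) (3,2) (3,3) (2,3) (1,3) (1,2) (1,1) (2,1) | (4,2) (3,2) (3,3) (2,3) (2,2) (1,2) (1,1) (2,1) | (4,2) (4,3) (3,3) (2,3) (1,3) (1,2) (2,2) (2,1) | (4,2) (4,3) (3,3) (2,3) (1,3) (1,2) (1,1) (2,1) | (4,2) (4,3) (3,3) (2,3) (2,2) (1,2) (1,1) (2,1) | (4,2) (4,3) (3,3) (3,2) (2,2) (1,2) (1,1) (2,1).
That gives 8 routes.

8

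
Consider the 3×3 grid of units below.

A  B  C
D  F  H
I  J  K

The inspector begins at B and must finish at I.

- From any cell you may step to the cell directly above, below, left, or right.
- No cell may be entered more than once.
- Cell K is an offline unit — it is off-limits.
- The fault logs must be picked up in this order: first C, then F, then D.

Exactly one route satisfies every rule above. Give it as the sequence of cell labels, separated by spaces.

The waypoints must appear in the order C, F, D, with no cell reused.
Route from B: right to C, down to H, 2× left (reaching D), down to I — 5 moves in all.
Check: order respected (C at step 1, F at step 3, D at step 4).

B C H F D I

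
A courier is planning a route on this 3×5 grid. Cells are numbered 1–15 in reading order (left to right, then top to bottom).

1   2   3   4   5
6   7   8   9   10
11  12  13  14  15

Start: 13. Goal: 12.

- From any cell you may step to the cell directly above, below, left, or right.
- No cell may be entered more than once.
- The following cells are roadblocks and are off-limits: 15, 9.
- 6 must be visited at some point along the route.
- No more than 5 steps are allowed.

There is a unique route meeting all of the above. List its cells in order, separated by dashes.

13 - 8 - 7 - 6 - 11 - 12

The 5-move cap with required stops at 6 leaves no slack for detours.
Route from 13: up to 8, 2× left (reaching 6), down to 11, right to 12 — 5 moves in all.
Check: all required cells visited; 5 ≤ 5 moves.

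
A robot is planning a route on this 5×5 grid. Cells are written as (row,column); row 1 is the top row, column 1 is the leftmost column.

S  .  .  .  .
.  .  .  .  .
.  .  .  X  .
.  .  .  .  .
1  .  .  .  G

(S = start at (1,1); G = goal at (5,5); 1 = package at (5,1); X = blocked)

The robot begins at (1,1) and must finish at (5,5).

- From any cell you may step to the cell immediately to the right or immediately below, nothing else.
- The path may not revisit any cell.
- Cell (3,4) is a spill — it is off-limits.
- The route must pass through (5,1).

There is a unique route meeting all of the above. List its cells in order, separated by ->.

(1,1) -> (2,1) -> (3,1) -> (4,1) -> (5,1) -> (5,2) -> (5,3) -> (5,4) -> (5,5)

Moves only go right or down, so the column and row indices never decrease.
Route from (1,1): 4× down (reaching (5,1)), 4× right (reaching (5,5)) — 8 moves in all.
Check: all required cells visited.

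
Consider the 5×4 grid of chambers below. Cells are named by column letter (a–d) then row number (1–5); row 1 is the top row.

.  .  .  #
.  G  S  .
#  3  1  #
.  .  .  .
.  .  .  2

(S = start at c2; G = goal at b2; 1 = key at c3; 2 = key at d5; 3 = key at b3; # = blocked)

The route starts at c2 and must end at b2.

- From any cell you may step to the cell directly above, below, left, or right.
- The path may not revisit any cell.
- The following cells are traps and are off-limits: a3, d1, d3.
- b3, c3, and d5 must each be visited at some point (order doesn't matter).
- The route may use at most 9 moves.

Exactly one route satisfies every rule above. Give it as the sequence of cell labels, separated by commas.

c2, c3, c4, d4, d5, c5, b5, b4, b3, b2

The 9-move cap with required stops at b3, c3, d5 leaves no slack for detours.
Route from c2: down 2 to c4, right 1 to d4, down 1 to d5, left 2 to b5, up 3 to b2 — 9 moves in all.
Check: all required cells visited; 9 ≤ 9 moves.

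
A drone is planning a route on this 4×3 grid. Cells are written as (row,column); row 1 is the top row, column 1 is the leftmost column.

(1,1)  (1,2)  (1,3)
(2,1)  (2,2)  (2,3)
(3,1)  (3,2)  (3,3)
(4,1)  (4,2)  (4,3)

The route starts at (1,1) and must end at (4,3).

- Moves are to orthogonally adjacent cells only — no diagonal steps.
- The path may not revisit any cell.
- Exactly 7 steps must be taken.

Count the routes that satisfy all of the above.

13

Need simple routes of exactly 7 moves from (1,1) to (4,3) (Manhattan distance 5, so 1 moves are spent on a detour and 1 undoing it).
Branch systematically from the start, pruning whenever the remaining move budget drops below the Manhattan distance to (4,3) or differs from it in parity. Grouping the completions by first move — via (2,1): 5; via (1,2): 8 — and summing: 5 + 8 = 13.
That gives 13 routes.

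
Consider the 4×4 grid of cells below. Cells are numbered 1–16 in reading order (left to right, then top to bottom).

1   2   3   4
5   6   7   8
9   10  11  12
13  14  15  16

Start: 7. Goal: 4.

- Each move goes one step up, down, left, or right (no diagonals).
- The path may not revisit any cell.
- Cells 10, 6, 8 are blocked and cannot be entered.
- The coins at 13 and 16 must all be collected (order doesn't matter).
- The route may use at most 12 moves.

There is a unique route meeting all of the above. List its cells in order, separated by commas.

The 12-move cap with required stops at 13, 16 leaves no slack for detours.
Route from 7: down to 11, right to 12, down to 16, 3× left (reaching 13), 3× up (reaching 1), 3× right (reaching 4) — 12 moves in all.
Check: all required cells visited; 12 ≤ 12 moves.

7, 11, 12, 16, 15, 14, 13, 9, 5, 1, 2, 3, 4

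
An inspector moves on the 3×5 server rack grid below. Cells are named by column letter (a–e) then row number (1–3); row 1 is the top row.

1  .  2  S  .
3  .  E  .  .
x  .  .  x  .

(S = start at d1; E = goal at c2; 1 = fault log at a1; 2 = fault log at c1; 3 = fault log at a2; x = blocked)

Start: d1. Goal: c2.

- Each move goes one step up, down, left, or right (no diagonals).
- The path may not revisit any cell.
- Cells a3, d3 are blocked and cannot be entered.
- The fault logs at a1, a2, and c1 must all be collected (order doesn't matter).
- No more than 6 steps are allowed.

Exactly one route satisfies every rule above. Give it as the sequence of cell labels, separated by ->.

d1 -> c1 -> b1 -> a1 -> a2 -> b2 -> c2

The 6-move cap with required stops at a1, a2, c1 leaves no slack for detours.
Route from d1: left 3 to a1, down 1 to a2, right 2 to c2 — 6 moves in all.
Check: all required cells visited; 6 ≤ 6 moves.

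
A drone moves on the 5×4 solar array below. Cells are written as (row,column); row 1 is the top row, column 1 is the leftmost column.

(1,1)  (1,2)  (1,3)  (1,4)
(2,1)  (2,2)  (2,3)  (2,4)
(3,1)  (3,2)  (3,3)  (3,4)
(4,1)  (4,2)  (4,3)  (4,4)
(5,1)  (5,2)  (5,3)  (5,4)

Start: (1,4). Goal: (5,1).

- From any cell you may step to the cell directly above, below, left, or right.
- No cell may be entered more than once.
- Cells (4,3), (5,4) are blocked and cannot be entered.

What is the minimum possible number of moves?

The Manhattan distance from (1,4) to (5,1) is |1−5| + |4−1| = 7, so at least 7 moves are needed.
A route of 7 moves achieves this: (1,4) → (2,4) → (3,4) → (3,3) → (3,2) → (4,2) → (5,2) → (5,1).
Since 7 matches the lower bound, it is optimal.

7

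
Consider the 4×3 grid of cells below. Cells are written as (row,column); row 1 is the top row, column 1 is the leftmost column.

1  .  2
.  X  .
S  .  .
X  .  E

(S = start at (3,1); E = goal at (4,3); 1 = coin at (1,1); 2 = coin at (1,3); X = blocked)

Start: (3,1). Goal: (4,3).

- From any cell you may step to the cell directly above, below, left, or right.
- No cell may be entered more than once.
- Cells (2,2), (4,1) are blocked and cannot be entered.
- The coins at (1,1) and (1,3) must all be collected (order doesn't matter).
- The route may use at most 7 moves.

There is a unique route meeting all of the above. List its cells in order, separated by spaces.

The budget equals the shortest possible length, so every move has to be on a shortest route through the required cells.
Route from (3,1): up 2 to (1,1), right 2 to (1,3), down 3 to (4,3) — 7 moves in all.
Check: all required cells visited; 7 ≤ 7 moves.

(3,1) (2,1) (1,1) (1,2) (1,3) (2,3) (3,3) (4,3)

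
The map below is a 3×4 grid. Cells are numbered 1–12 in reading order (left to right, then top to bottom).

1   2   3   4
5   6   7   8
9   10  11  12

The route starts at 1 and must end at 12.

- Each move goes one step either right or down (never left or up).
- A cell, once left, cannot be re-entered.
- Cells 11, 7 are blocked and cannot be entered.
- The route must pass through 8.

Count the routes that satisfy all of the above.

1

A right/down-only route from 1 to 12 makes exactly 2 down-moves and 3 right-moves in some order.
With no other constraints that would be C(5,2) = 10 routes.
Split at 8 and multiply the segment counts (each segment already excludes blocked cells): 1→8: 1; 8→12: 1; product = 1.
That gives 1 route.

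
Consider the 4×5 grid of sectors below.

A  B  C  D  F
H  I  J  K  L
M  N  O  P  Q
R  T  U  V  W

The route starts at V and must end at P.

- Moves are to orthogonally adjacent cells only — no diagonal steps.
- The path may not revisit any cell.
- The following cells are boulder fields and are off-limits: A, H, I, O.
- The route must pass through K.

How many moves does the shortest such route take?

Any route passes through K somewhere between V and P. Summing Manhattan distances along the two legs (V → K → P) gives a lower bound of 2 + 1 = 3 moves.
The shortest route satisfying every rule uses 5 moves: V → W → Q → L → K → P.
The bound of 3 isn't tight here; checking systematically, no route of length 3 through 4 satisfies every constraint, so 5 is the minimum.

5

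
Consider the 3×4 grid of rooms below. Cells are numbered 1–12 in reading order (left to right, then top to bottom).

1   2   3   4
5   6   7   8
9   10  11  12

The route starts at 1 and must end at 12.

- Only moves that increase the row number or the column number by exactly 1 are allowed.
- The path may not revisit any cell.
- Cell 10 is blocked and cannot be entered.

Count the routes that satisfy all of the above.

A right/down-only route from 1 to 12 makes exactly 2 down-moves and 3 right-moves in some order.
With no other constraints that would be C(5,2) = 10 routes.
Subtract routes through each blocked cell (inclusion–exclusion for overlaps): − through 10: 3 → 7.
That gives 7 routes.

7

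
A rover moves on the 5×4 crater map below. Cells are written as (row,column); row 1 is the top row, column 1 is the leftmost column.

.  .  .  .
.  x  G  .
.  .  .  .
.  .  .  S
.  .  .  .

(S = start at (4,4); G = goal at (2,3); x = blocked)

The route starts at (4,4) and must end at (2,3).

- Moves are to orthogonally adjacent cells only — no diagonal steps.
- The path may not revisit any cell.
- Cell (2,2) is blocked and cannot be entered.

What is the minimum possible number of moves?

3

The Manhattan distance from (4,4) to (2,3) is |4−2| + |4−3| = 3, so at least 3 moves are needed.
A route of 3 moves achieves this: (4,4) → (3,4) → (2,4) → (2,3).
Since 3 matches the lower bound, it is optimal.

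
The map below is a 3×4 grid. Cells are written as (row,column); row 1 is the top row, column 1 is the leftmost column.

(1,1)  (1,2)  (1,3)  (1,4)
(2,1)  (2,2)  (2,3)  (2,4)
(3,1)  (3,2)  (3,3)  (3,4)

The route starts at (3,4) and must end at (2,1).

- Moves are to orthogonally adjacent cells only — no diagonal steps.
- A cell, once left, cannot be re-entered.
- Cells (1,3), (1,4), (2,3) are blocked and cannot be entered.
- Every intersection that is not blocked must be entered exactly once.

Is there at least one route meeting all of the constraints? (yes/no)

no

Cell (2,4) has only one open neighbour but is neither the start nor the goal, so a Hamiltonian route would have to both enter and leave it through the same neighbour — impossible without revisiting.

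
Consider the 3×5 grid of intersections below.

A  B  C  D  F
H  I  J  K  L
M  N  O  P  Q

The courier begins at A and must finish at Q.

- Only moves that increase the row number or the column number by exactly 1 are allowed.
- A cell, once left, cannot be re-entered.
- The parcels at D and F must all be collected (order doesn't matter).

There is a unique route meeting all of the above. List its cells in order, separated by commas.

A, B, C, D, F, L, Q

Moves only go right or down, so the column and row indices never decrease.
Route from A: right 4 to F, down 2 to Q — 6 moves in all.
Check: all required cells visited.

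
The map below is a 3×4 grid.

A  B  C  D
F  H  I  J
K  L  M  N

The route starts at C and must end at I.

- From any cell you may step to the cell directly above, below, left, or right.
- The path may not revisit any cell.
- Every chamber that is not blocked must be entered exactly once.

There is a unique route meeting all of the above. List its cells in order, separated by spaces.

Need to visit all 12 open cells exactly once, starting at C and ending at I.
Route from C: right to D, 2× down (reaching N), 3× left (reaching K), 2× up (reaching A), right to B, down to H, right to I — 11 moves in all.
Check: all 12 open cells covered.

C D J N M L K F A B H I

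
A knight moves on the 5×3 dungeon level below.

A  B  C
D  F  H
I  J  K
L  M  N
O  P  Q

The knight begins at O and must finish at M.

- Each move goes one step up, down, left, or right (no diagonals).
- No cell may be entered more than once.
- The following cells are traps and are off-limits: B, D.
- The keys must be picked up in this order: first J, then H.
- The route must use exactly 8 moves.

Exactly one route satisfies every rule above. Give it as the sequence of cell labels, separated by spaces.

The waypoints must appear in the order J, H, with no cell reused.
Route from O: up 2 to I, right 1 to J, up 1 to F, right 1 to H, down 2 to N, left 1 to M — 8 moves in all.
Check: order respected (J at step 3, H at step 5); 8 moves as required.

O L I J F H K N M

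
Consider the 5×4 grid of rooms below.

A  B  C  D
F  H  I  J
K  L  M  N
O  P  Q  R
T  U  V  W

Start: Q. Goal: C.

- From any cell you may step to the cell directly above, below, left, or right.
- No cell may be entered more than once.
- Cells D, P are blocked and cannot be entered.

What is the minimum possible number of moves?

3

The Manhattan distance from Q to C is |4−1| + |3−3| = 3, so at least 3 moves are needed.
A route of 3 moves achieves this: Q → M → I → C.
Since 3 matches the lower bound, it is optimal.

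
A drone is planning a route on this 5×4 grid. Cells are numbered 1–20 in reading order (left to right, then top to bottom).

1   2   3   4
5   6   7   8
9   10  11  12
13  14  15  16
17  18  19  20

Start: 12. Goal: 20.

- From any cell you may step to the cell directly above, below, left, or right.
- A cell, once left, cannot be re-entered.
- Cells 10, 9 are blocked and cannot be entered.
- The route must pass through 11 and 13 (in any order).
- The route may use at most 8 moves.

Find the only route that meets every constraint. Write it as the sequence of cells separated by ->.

The 8-move cap with required stops at 11, 13 leaves no slack for detours.
Route from 12: left to 11, down to 15, 2× left (reaching 13), down to 17, 3× right (reaching 20) — 8 moves in all.
Check: all required cells visited; 8 ≤ 8 moves.

12 -> 11 -> 15 -> 14 -> 13 -> 17 -> 18 -> 19 -> 20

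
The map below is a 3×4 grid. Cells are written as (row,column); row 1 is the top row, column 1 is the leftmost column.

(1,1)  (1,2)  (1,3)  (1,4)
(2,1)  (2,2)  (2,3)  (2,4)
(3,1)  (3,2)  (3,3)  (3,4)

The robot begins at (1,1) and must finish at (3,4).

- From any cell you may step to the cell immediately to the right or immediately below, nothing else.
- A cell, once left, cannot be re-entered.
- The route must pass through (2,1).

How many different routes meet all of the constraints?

4

A right/down-only route from (1,1) to (3,4) makes exactly 2 down-moves and 3 right-moves in some order.
With no other constraints that would be C(5,2) = 10 routes.
Split at (2,1) and multiply the segment counts: (1,1)→(2,1): 1; (2,1)→(3,4): 4; product = 4.
That gives 4 routes.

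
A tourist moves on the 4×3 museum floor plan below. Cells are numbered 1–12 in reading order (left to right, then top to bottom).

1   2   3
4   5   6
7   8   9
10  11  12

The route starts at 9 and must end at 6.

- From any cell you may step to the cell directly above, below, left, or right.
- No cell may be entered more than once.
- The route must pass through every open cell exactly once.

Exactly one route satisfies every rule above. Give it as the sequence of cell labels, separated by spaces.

9 12 11 10 7 8 5 4 1 2 3 6

Need to visit all 12 open cells exactly once, starting at 9 and ending at 6.
Cell 3 has only two open neighbours (6 and 2), so the path must pass straight through it: one of those is the cell it's entered from and the other is where it exits.
Route from 9: down 1 to 12, left 2 to 10, up 1 to 7, right 1 to 8, up 1 to 5, left 1 to 4, up 1 to 1, right 2 to 3, down 1 to 6 — 11 moves in all.
Check: all 12 open cells covered.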